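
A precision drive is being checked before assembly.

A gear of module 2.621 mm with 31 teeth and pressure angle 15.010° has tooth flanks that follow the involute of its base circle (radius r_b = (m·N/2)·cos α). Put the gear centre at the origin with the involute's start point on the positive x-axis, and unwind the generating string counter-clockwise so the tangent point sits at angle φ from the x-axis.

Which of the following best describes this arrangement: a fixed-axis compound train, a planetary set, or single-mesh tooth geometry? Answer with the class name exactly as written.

recognized (one wheel, involute flank): single-mesh tooth geometry, m = 2.621, N = 31
classification: single-mesh tooth geometry

single-mesh tooth geometry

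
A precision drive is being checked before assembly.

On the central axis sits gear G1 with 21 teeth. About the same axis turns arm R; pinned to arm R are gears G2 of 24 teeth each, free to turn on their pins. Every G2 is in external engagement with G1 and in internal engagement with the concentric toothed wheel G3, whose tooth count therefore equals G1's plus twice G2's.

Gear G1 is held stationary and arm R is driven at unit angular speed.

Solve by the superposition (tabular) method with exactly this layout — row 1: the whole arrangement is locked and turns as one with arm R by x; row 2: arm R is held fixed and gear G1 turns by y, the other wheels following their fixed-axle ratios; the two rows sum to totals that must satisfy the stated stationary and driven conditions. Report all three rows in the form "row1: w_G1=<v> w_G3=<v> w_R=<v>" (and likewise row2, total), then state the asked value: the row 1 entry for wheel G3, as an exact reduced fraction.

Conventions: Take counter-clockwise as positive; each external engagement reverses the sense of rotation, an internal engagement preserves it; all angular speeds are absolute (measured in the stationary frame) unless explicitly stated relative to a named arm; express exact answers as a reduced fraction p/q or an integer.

class = planetary set [G3 = 21+2·24 = 69; Willis about the carrier]
row 1 (train locked, turned with arm): all members turn x
row 2 — arm fixed, fixed-axis ratios: sun y, ring −(21/69)·y, arm 0
boundary: total ω_sun = x + y = 0 and total ω_arm = x = 1  ⇒  y = -1, x = 1
row 2 ring = −(21/69)·(-1) = 7/23
totals (row 1 + row 2): sun 1 + (-1) = 0, ring 1 + 7/23 = 30/23, arm 1 + 0 = 1
asked cell (row1, ring) = 1

row1: w_G1=1 w_G3=1 w_R=1
row2: w_G1=-1 w_G3=7/23 w_R=0
total: w_G1=0 w_G3=30/23 w_R=1
asked value: 1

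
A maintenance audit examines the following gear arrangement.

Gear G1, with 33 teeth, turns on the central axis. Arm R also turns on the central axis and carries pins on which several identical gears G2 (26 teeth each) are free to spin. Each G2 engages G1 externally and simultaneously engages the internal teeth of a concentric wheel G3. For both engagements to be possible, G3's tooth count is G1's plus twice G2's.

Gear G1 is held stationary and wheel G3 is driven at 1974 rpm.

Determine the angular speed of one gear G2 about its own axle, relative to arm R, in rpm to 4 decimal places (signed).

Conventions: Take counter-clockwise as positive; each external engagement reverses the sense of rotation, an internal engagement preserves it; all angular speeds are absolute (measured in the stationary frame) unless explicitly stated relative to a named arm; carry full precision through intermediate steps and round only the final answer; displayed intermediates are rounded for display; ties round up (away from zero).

planetary set (33T centre, 26T on arm, 85T internal) — Willis relation
normalise by the input: solve with ω_ring = 1, then scale by 1974 rpm
ring teeth: 33 + 2·26 = 85
33(ω_sun−ω_arm) = −85(ω_ring−ω_arm),  ω_sun = 0, ω_ring = 1
33(0−ω_arm) = −85(1−ω_arm)  ⇒  118·ω_arm = 85  ⇒  ω_arm = 85/118
sun–planet mesh: 33·(0−85/118) = −26·(ω_p−ω_arm)  ⇒  ω_p−ω_arm = 2805/3068
scale: ω_p−ω_arm = 2805/3068 × 1974 rpm = +1804.7816 rpm

+1804.7816 rpm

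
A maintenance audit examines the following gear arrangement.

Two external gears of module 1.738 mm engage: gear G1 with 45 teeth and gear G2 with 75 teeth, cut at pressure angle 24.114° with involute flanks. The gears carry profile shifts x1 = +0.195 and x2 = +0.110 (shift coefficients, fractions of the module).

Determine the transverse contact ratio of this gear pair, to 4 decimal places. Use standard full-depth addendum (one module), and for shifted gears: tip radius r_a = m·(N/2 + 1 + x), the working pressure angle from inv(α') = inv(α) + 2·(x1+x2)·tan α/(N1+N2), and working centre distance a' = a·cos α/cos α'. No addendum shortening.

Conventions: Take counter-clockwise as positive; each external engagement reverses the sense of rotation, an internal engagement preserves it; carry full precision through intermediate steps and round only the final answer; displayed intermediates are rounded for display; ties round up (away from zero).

1.5499

recognized (one external pair, fixed centres): single-mesh tooth geometry, m = 1.738, N1 = 45, N2 = 75
base radii: r_b1 = 35.692478, r_b2 = 59.487463
tip radii: r_a1 = 41.181910, r_a2 = 67.104180
inv(α') = inv(24.114°) + 2·(+0.195+0.110)·tan α/(45+75) = 0.02902157  ⇒  α' = 24.74575°
a' = a·cos α / cos α' = 104.2800·cos 24.114°/cos 24.74575° = 104.803615
action lengths: √(r_a1²−r_b1²) = 20.542559, √(r_a2²−r_b2²) = 31.051775
base pitch p_b = π·m·cos α = 4.983610
CR = (20.542559 + 31.051775 − 104.803615·sin 24.74575°)/4.983610 = 1.549948
contact ratio ≈ 1.5499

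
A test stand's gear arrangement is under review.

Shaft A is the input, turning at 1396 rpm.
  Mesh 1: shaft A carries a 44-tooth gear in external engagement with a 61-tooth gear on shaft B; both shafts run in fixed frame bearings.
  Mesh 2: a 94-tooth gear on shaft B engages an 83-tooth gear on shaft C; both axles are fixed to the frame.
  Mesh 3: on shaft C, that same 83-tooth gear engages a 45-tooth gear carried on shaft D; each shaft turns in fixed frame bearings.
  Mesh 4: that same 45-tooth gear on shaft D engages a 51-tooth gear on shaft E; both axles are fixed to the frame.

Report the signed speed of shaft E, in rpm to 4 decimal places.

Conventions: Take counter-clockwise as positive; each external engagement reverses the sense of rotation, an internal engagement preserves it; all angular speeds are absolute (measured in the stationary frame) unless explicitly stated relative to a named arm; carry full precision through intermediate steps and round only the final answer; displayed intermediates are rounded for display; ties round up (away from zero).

topology: fixed-axis compound train — 4 meshes, A→E
mesh 1 [44T→61T]: ω = 1396.0000×44/61 = 1006.9508 rpm, sense flips to −
mesh 2 [94T→83T]: ω = 1006.9508×94/83 = 1140.4021 rpm, sense flips to +
mesh 3 [83T→45T]: ω = 1140.4021×83/45 = 2103.4084 rpm, sense flips to −
mesh 4 [45T→51T]: ω = 2103.4084×45/51 = 1855.9486 rpm, sense flips to +
signed output speed = +1855.9486 rpm

+1855.9486 rpm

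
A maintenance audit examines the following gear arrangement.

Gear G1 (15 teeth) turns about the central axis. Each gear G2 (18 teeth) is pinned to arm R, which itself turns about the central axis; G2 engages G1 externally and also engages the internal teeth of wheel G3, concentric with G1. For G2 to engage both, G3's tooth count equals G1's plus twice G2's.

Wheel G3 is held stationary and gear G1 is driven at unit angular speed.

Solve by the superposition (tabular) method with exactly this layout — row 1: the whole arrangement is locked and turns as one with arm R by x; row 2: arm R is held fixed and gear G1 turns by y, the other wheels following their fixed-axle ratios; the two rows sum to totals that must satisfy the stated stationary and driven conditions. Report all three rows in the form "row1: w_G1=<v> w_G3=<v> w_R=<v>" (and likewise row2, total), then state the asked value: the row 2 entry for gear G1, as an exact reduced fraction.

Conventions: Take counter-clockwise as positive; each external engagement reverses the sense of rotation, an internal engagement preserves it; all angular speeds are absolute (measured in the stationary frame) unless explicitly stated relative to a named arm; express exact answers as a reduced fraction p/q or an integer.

class = planetary set [G3 = 15+2·18 = 51; Willis about the carrier]
superposition row 1 [locked train]: every member turns x
row 2: sun turns y, ring = −(15/51)·y, arm 0
boundary: total ω_ring = x − (15/51)·y = 0 and total ω_sun = x + y = 1  ⇒  y = 17/22, x = 5/22
row 2 ring = −(15/51)·17/22 = -5/22
totals (row 1 + row 2): sun 5/22 + 17/22 = 1, ring 5/22 + (-5/22) = 0, arm 5/22 + 0 = 5/22
asked cell (row2, sun) = 17/22

row1: w_G1=5/22 w_G3=5/22 w_R=5/22
row2: w_G1=17/22 w_G3=-5/22 w_R=0
total: w_G1=1 w_G3=0 w_R=5/22
asked value: 17/22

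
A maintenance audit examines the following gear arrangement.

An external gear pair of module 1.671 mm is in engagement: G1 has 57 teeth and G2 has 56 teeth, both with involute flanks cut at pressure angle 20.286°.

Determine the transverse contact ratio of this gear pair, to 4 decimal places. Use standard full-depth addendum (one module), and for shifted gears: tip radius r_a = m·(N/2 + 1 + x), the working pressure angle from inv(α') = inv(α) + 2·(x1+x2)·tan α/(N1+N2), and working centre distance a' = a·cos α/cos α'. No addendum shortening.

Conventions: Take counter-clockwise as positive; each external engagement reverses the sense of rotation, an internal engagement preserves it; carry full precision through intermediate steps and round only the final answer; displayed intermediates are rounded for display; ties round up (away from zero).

1.7594

recognized (one external pair, fixed centres): single-mesh tooth geometry, m = 1.671, N1 = 57, N2 = 56
base radii: r_b1 = 44.669590, r_b2 = 43.885912
tip radii: r_a1 = 49.294500, r_a2 = 48.459000
no profile shift: α' = α, a' = a
action lengths: √(r_a1²−r_b1²) = 20.846475, √(r_a2²−r_b2²) = 20.549972
base pitch p_b = π·m·cos α = 4.923988
CR = (20.846475 + 20.549972 − 94.411500·sin 20.28600°)/4.923988 = 1.759421
contact ratio ≈ 1.7594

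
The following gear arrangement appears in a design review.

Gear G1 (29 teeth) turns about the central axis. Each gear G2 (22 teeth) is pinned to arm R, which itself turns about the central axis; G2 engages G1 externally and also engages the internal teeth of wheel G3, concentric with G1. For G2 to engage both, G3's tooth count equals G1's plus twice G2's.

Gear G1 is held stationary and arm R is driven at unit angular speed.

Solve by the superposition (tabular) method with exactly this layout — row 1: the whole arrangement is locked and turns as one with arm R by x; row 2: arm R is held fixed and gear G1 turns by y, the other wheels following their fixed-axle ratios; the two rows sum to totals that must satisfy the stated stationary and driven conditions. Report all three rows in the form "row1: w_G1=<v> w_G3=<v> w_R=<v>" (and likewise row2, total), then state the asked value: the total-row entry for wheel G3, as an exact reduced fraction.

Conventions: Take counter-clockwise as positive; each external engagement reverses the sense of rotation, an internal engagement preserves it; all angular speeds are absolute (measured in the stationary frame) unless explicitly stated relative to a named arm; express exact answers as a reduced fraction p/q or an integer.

recognized (axles ride arm R): planetary set, 29/22/73 teeth
row 1: whole set turns with the arm by x
row 2 — arm fixed, fixed-axis ratios: sun y, ring −(29/73)·y, arm 0
boundary: total ω_sun = x + y = 0 and total ω_arm = x = 1  ⇒  y = -1, x = 1
row 2 ring = −(29/73)·(-1) = 29/73
totals (row 1 + row 2): sun 1 + (-1) = 0, ring 1 + 29/73 = 102/73, arm 1 + 0 = 1
asked cell (total, ring) = 102/73

row1: w_G1=1 w_G3=1 w_R=1
row2: w_G1=-1 w_G3=29/73 w_R=0
total: w_G1=0 w_G3=102/73 w_R=1
asked value: 102/73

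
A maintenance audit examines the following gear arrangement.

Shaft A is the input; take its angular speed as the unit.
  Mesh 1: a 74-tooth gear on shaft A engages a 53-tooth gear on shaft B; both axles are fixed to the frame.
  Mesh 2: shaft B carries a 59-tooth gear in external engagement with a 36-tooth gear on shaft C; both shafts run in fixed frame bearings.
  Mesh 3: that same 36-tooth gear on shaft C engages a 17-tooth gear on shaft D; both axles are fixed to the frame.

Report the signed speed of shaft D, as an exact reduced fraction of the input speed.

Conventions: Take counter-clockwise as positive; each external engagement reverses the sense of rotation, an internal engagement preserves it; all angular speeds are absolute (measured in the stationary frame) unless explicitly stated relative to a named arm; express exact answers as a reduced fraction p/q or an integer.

3-mesh fixed-axis compound train (all bearings frame-fixed)
mesh 1 [74T→53T]: |ω|/ω_in = 1×74/53 = 74/53, sense flips to −
mesh 2 [59T→36T]: |ω|/ω_in = (74/53)×59/36 = 2183/954, sense flips to +
mesh 3 [36T→17T]: |ω|/ω_in = (2183/954)×36/17 = 4366/901, sense flips to −
signed output speed (× input speed) = -4366/901

-4366/901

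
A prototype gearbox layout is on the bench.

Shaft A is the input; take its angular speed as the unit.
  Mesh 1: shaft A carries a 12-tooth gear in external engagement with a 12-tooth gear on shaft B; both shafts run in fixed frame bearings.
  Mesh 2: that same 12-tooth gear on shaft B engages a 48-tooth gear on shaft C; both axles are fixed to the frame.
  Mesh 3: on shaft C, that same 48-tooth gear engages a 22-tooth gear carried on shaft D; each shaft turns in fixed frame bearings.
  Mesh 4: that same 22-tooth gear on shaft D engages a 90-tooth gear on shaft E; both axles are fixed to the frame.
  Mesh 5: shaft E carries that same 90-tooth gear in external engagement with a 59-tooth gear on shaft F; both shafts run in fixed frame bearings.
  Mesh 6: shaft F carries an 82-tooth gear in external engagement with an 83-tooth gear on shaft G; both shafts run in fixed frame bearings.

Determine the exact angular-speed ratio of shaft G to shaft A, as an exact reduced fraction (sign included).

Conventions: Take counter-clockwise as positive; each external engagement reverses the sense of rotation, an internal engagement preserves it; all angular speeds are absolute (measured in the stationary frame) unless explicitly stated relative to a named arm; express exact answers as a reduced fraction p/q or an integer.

class = fixed-axis compound train [6 meshes; 6 ratios multiply, 6 sense flips]
mesh 1 [12T→12T]: running ratio 1, sense −
mesh 2 [12T→48T]: running ratio 1/4, sense +
mesh 3 [48T→22T]: running ratio 6/11, sense −
mesh 4 [22T→90T]: running ratio 2/15, sense +
mesh 5 [90T→59T]: running ratio 12/59, sense −
mesh 6 [82T→83T]: running ratio 984/4897, sense +
ω_out/ω_in = 984/4897

984/4897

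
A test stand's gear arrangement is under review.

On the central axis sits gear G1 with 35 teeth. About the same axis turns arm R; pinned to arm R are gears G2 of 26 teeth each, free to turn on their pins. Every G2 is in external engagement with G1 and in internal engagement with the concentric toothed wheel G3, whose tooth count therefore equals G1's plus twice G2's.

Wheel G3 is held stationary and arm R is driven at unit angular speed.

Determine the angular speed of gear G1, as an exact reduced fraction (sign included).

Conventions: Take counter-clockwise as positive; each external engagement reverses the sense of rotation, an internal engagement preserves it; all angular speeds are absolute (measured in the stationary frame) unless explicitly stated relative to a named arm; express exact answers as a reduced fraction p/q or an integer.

122/35

planetary set (35T centre, 26T on arm, 87T internal) — Willis relation
ring teeth: 35 + 2·26 = 87
35(ω_sun−ω_arm) = −87(ω_ring−ω_arm),  ω_ring = 0, ω_arm = 1
ω_sun = 1 − (87/35)(0−1) = 122/35
exact speed ratio = 122/35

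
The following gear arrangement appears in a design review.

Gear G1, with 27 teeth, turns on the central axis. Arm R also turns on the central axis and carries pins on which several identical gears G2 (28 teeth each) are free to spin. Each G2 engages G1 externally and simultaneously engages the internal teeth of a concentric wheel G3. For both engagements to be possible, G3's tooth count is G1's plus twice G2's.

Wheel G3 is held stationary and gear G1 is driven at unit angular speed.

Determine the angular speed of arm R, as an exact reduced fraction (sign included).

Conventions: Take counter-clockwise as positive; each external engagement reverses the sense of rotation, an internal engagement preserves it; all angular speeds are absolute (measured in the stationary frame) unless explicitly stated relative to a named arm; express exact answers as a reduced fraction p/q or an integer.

planetary set (27T centre, 28T on arm, 83T internal) — Willis relation
ring teeth: 27 + 2·28 = 83
27(ω_sun−ω_arm) = −83(ω_ring−ω_arm),  ω_ring = 0, ω_sun = 1
27(1−ω_arm) = −83(0−ω_arm)  ⇒  110·ω_arm = 27  ⇒  ω_arm = 27/110
exact speed ratio = 27/110

27/110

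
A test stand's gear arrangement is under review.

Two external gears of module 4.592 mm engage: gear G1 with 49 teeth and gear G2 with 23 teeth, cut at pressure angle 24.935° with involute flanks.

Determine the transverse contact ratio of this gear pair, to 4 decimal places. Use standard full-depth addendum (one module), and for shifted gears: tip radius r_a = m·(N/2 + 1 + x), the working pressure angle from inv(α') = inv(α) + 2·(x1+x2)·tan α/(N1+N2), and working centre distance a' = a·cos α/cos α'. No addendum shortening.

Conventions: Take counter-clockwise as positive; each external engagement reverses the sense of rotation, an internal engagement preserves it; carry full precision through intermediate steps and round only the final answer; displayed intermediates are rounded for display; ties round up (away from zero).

1.4858

recognized (one external pair, fixed centres): single-mesh tooth geometry, m = 4.592, N1 = 49, N2 = 23
base radii: r_b1 = 102.017125, r_b2 = 47.885589
tip radii: r_a1 = 117.096000, r_a2 = 57.400000
no profile shift: α' = α, a' = a
action lengths: √(r_a1²−r_b1²) = 57.480252, √(r_a2²−r_b2²) = 31.650124
base pitch p_b = π·m·cos α = 13.081480
CR = (57.480252 + 31.650124 − 165.312000·sin 24.93500°)/13.081480 = 1.485804
contact ratio ≈ 1.4858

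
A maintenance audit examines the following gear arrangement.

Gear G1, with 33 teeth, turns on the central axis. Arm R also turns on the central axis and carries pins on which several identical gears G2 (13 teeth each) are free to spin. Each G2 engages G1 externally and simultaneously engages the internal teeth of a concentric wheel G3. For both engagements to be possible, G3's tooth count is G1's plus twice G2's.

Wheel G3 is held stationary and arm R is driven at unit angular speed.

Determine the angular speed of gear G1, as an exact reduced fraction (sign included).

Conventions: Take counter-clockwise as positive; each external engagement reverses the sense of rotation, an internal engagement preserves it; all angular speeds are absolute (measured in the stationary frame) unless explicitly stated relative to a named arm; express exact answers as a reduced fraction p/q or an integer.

class = planetary set [G3 = 33+2·13 = 59; Willis about the carrier]
ring teeth: 33 + 2·13 = 59
33(ω_sun−ω_arm) = −59(ω_ring−ω_arm),  ω_ring = 0, ω_arm = 1
ω_sun = 1 − (59/33)(0−1) = 92/33
exact speed ratio = 92/33

92/33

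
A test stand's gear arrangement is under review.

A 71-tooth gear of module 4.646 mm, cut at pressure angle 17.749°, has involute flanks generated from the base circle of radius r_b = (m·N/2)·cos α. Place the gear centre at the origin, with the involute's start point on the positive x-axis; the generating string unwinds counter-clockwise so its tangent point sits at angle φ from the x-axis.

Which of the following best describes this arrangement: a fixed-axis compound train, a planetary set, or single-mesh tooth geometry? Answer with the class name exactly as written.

recognized (one wheel, involute flank): single-mesh tooth geometry, m = 4.646, N = 71
classification: single-mesh tooth geometry

single-mesh tooth geometry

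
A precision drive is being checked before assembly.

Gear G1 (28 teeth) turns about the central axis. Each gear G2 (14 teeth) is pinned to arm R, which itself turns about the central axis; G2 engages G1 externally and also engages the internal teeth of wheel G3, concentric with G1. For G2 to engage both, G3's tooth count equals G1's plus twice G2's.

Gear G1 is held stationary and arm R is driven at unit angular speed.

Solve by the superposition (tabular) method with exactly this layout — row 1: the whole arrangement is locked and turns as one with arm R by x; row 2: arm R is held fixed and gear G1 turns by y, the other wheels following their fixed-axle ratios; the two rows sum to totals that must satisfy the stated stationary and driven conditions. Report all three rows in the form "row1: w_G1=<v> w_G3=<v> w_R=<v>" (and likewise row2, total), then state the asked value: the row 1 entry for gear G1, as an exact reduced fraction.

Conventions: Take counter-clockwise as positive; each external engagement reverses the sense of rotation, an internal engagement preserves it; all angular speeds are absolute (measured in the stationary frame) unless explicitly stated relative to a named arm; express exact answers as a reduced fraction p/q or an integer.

row1: w_G1=1 w_G3=1 w_R=1
row2: w_G1=-1 w_G3=1/2 w_R=0
total: w_G1=0 w_G3=3/2 w_R=1
asked value: 1

class = planetary set [G3 = 28+2·14 = 56; Willis about the carrier]
row 1 (train locked, turned with arm): all members turn x
row 2: sun turns y, ring = −(28/56)·y, arm 0
boundary: total ω_sun = x + y = 0 and total ω_arm = x = 1  ⇒  y = -1, x = 1
row 2 ring = −(28/56)·(-1) = 1/2
totals (row 1 + row 2): sun 1 + (-1) = 0, ring 1 + 1/2 = 3/2, arm 1 + 0 = 1
asked cell (row1, sun) = 1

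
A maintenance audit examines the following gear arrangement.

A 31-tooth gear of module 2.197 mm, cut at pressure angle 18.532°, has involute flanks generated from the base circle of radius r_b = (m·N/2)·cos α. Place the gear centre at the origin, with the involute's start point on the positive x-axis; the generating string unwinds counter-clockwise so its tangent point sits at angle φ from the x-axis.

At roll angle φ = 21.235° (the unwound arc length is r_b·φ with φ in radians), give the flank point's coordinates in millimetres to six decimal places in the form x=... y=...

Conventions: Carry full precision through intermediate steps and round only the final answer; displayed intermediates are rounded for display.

single-mesh involute tooth geometry (31T wheel at module 2.197)
pitch radius r_p = m·N/2 = 2.197·31/2 = 34.053500
base radius r_b = r_p·cos α = 34.053500·cos 18.532° = 32.287700
roll angle φ = 21.235° = 0.37062067 rad
x = r_b·(cos φ + φ·sin φ) = 34.429644
y = r_b·(sin φ − φ·cos φ) = 0.540415

x=34.429644 y=0.540415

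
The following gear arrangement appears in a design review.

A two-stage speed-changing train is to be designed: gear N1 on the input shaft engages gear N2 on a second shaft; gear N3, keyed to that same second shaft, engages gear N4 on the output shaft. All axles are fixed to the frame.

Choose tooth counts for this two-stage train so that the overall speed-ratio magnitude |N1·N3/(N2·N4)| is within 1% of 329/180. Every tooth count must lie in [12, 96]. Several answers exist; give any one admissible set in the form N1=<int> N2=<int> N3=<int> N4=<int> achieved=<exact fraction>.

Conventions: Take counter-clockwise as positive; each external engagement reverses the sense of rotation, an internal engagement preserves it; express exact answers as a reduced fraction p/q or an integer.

2-stage fixed-axis compound train for ratio 329/180
target = 329/180 in lowest terms: an exact hit needs N1·N3 = k·329 and N2·N4 = k·180 for one integer k, every count in [12, 96]; additionally prefer no 1:1 stage (N1 ≠ N2, N3 ≠ N4)
k = 1: no 1:1-free in-range split of k·329 and k·180 into factor pairs; take k = 2
k = 2: N1·N3 = 658 = 14·47, N2·N4 = 360 = 12·30
achieved = 14·47/(12·30) = 329/180; |achieved − target| = 0 ≤ 329/18000 ✓

N1=14 N2=12 N3=47 N4=30 achieved=329/180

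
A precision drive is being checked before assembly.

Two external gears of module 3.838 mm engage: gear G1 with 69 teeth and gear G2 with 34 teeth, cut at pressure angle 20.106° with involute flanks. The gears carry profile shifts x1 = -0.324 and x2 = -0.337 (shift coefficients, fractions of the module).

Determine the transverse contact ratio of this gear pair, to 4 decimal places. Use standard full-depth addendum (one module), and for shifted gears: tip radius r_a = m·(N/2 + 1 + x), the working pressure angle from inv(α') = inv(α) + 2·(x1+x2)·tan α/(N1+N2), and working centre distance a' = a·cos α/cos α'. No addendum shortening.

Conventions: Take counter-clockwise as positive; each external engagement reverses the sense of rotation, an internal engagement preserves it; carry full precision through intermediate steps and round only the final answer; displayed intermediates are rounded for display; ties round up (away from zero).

1.9337

class = single-mesh tooth geometry [involute pair 69T × 34T, m = 3.838]
base radii: r_b1 = 124.341643, r_b2 = 61.269795
tip radii: r_a1 = 135.005488, r_a2 = 67.790594
inv(α') = inv(20.106°) + 2·(-0.324-0.337)·tan α/(69+34) = 0.01045243  ⇒  α' = 17.83116°
a' = a·cos α / cos α' = 197.6570·cos 20.106°/cos 17.83116° = 194.977575
action lengths: √(r_a1²−r_b1²) = 52.589329, √(r_a2²−r_b2²) = 29.009944
base pitch p_b = π·m·cos α = 11.322632
CR = (52.589329 + 29.009944 − 194.977575·sin 17.83116°)/11.322632 = 1.933702
contact ratio ≈ 1.9337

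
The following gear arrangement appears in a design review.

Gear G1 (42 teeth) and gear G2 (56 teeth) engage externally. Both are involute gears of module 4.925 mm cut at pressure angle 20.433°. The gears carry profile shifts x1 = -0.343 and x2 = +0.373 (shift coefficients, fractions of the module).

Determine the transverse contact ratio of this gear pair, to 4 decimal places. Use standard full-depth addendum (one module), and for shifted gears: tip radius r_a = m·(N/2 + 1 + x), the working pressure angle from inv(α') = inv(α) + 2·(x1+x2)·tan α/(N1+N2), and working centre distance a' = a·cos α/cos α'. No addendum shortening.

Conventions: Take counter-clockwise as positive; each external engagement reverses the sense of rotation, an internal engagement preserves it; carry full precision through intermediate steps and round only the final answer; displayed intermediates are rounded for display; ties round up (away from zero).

1.7168

recognized (one external pair, fixed centres): single-mesh tooth geometry, m = 4.925, N1 = 42, N2 = 56
base radii: r_b1 = 96.917610, r_b2 = 129.223480
tip radii: r_a1 = 106.660725, r_a2 = 144.662025
inv(α') = inv(20.433°) + 2·(-0.343+0.373)·tan α/(42+56) = 0.01615739  ⇒  α' = 20.52669°
a' = a·cos α / cos α' = 241.3250·cos 20.433°/cos 20.52669° = 241.472426
action lengths: √(r_a1²−r_b1²) = 44.536358, √(r_a2²−r_b2²) = 65.026101
base pitch p_b = π·m·cos α = 14.498841
CR = (44.536358 + 65.026101 − 241.472426·sin 20.52669°)/14.498841 = 1.716805
contact ratio ≈ 1.7168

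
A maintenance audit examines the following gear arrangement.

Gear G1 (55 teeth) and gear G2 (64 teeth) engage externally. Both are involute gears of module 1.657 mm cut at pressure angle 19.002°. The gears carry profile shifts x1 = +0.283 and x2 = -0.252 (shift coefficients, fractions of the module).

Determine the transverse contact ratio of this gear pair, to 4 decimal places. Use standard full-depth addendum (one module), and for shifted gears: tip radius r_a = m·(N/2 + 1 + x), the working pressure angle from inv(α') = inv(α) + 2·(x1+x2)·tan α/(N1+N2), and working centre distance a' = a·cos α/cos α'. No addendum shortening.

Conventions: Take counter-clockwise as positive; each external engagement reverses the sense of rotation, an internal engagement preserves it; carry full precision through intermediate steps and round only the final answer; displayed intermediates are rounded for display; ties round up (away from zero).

recognized (one external pair, fixed centres): single-mesh tooth geometry, m = 1.657, N1 = 55, N2 = 64
base radii: r_b1 = 43.084400, r_b2 = 50.134574
tip radii: r_a1 = 47.693431, r_a2 = 54.263436
inv(α') = inv(19.002°) + 2·(+0.283-0.252)·tan α/(55+64) = 0.01289861  ⇒  α' = 19.08826°
a' = a·cos α / cos α' = 98.5915·cos 19.002°/cos 19.08826° = 98.642755
action lengths: √(r_a1²−r_b1²) = 20.454776, √(r_a2²−r_b2²) = 20.761622
base pitch p_b = π·m·cos α = 4.921950
CR = (20.454776 + 20.761622 − 98.642755·sin 19.08826°)/4.921950 = 1.819973
contact ratio ≈ 1.8200

1.8200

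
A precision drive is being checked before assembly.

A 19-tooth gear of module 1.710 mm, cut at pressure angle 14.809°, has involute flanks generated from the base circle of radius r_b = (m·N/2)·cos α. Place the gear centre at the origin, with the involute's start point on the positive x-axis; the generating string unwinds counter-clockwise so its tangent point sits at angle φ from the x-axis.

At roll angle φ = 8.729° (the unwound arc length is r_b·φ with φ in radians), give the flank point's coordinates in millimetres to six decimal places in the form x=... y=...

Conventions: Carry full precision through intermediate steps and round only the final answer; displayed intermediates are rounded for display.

class = single-mesh tooth geometry [base-circle involute, m = 1.710, 19T]
pitch radius r_p = m·N/2 = 1.710·19/2 = 16.245000
base radius r_b = r_p·cos α = 16.245000·cos 14.809° = 15.705394
roll angle φ = 8.729° = 0.15234979 rad
x = r_b·(cos φ + φ·sin φ) = 15.886602
y = r_b·(sin φ − φ·cos φ) = 0.018469

x=15.886602 y=0.018469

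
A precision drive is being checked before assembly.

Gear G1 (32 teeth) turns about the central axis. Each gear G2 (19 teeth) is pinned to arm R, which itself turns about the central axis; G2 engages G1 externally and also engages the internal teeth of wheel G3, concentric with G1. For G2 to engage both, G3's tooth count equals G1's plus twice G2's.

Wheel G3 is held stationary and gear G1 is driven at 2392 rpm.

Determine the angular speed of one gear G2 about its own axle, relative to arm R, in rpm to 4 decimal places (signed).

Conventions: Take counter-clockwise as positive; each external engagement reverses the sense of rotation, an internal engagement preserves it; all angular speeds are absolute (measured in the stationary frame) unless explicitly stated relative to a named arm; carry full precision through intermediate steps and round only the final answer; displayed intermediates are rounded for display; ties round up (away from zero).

recognized (axles ride arm R): planetary set, 32/19/70 teeth
normalise by the input: solve with ω_sun = 1, then scale by 2392 rpm
ring teeth: 32 + 2·19 = 70
32(ω_sun−ω_arm) = −70(ω_ring−ω_arm),  ω_ring = 0, ω_sun = 1
32(1−ω_arm) = −70(0−ω_arm)  ⇒  102·ω_arm = 32  ⇒  ω_arm = 16/51
sun–planet mesh: 32·(1−16/51) = −19·(ω_p−ω_arm)  ⇒  ω_p−ω_arm = -1120/969
scale: ω_p−ω_arm = -1120/969 × 2392 rpm = -2764.7472 rpm

-2764.7472 rpm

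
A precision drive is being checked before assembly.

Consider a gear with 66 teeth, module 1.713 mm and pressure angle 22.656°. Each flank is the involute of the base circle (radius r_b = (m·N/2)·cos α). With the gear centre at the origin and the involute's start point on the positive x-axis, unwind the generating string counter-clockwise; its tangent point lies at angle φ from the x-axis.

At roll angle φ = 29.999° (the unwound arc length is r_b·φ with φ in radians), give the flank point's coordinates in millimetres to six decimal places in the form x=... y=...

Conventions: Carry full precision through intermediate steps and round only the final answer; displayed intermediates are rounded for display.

class = single-mesh tooth geometry [base-circle involute, m = 1.713, 66T]
pitch radius r_p = m·N/2 = 1.713·66/2 = 56.529000
base radius r_b = r_p·cos α = 56.529000·cos 22.656° = 52.166893
roll angle φ = 29.999° = 0.52358132 rad
x = r_b·(cos φ + φ·sin φ) = 58.834702
y = r_b·(sin φ − φ·cos φ) = 2.428139

x=58.834702 y=2.428139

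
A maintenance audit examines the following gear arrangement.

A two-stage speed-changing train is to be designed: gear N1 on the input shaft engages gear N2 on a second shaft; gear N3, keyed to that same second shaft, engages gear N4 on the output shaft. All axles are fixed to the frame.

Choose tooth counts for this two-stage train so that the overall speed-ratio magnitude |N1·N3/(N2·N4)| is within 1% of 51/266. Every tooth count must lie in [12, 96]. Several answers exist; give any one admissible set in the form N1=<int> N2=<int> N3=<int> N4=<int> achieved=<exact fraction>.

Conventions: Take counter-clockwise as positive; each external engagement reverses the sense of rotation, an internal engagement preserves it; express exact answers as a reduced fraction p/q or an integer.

N1=12 N2=14 N3=17 N4=76 achieved=51/266

design class (target 51/266): fixed-axis compound train
target = 51/266 in lowest terms: an exact hit needs N1·N3 = k·51 and N2·N4 = k·266 for one integer k, every count in [12, 96]; additionally prefer no 1:1 stage (N1 ≠ N2, N3 ≠ N4)
k = 1…3: no 1:1-free in-range split of k·51 and k·266 into factor pairs; take k = 4
k = 4: N1·N3 = 204 = 12·17, N2·N4 = 1064 = 14·76
achieved = 12·17/(14·76) = 51/266; |achieved − target| = 0 ≤ 51/26600 ✓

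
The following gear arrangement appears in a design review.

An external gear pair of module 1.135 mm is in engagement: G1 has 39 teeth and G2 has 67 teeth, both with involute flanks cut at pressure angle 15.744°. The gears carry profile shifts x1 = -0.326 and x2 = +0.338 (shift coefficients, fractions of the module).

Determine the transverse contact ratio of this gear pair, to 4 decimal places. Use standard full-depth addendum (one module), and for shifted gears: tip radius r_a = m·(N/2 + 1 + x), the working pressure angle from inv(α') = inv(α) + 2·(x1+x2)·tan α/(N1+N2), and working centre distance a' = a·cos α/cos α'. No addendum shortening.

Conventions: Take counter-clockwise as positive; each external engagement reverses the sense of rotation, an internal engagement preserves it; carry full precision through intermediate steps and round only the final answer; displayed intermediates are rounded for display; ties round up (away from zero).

class = single-mesh tooth geometry [involute pair 39T × 67T, m = 1.135]
base radii: r_b1 = 21.302170, r_b2 = 36.596035
tip radii: r_a1 = 22.897490, r_a2 = 39.541130
inv(α') = inv(15.744°) + 2·(-0.326+0.338)·tan α/(39+67) = 0.00719532  ⇒  α' = 15.78988°
a' = a·cos α / cos α' = 60.1550·cos 15.744°/cos 15.78988° = 60.168601
action lengths: √(r_a1²−r_b1²) = 8.397179, √(r_a2²−r_b2²) = 14.974351
base pitch p_b = π·m·cos α = 3.431935
CR = (8.397179 + 14.974351 − 60.168601·sin 15.78988°)/3.431935 = 2.039386
contact ratio ≈ 2.0394

2.0394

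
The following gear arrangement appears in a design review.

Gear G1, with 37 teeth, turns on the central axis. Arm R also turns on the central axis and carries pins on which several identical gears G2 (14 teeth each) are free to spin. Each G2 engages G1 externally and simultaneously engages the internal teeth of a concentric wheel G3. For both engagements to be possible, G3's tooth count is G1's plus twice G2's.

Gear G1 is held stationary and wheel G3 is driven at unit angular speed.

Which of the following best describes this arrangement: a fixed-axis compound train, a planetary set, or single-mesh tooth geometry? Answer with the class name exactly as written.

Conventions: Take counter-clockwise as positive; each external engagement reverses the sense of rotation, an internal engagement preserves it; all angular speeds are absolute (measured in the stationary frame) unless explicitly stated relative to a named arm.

class = planetary set [G3 = 37+2·14 = 65; Willis about the carrier]
classification: planetary set

planetary set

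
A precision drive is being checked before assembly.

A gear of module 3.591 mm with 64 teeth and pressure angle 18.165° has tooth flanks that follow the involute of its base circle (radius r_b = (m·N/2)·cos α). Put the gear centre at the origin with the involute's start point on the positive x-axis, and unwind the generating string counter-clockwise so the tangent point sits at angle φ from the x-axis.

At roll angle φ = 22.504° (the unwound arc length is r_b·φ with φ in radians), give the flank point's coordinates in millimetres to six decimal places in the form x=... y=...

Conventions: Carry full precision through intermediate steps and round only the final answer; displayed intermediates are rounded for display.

class = single-mesh tooth geometry [base-circle involute, m = 3.591, 64T]
pitch radius r_p = m·N/2 = 3.591·64/2 = 114.912000
base radius r_b = r_p·cos α = 114.912000·cos 18.165° = 109.185093
roll angle φ = 22.504° = 0.39276889 rad
x = r_b·(cos φ + φ·sin φ) = 117.284912
y = r_b·(sin φ − φ·cos φ) = 2.171395

x=117.284912 y=2.171395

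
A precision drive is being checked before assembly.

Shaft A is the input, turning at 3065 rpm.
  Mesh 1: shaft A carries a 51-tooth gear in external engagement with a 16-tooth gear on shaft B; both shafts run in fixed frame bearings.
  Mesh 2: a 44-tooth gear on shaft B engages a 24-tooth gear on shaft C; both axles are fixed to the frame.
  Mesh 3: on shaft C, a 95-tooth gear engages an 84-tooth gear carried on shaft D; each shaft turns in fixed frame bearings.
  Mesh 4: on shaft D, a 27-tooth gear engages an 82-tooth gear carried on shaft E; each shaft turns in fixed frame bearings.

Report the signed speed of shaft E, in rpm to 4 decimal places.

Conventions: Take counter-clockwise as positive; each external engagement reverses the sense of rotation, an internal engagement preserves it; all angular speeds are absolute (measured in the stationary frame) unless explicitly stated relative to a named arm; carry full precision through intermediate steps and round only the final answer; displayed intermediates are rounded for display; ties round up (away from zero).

+6669.8542 rpm

topology: fixed-axis compound train — 4 meshes, A→E
mesh 1 [51T→16T]: ω = 3065.0000×51/16 = 9769.6875 rpm, sense flips to −
mesh 2 [44T→24T]: ω = 9769.6875×44/24 = 17911.0938 rpm, sense flips to +
mesh 3 [95T→84T]: ω = 17911.0938×95/84 = 20256.5941 rpm, sense flips to −
mesh 4 [27T→82T]: ω = 20256.5941×27/82 = 6669.8542 rpm, sense flips to +
signed output speed = +6669.8542 rpm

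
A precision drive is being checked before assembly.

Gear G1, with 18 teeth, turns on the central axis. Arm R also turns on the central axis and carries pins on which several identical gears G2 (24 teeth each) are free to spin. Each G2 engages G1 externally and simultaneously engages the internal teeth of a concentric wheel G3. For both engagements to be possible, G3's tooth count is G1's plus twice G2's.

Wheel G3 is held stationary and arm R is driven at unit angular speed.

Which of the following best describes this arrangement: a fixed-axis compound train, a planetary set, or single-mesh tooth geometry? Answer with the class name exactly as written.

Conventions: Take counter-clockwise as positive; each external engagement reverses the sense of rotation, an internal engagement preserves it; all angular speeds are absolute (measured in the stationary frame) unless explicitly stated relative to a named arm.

planetary set

planetary set (18T centre, 24T on arm, 66T internal) — Willis relation
classification: planetary set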